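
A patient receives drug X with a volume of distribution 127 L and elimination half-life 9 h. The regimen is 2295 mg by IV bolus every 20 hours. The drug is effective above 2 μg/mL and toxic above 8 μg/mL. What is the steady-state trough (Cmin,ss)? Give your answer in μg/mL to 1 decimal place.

4.9 μg/mL

Over one 20-h interval, 20/9 ≈ 2.2222 half-lives elapse, leaving f ≈ 0.2143 of each dose.
At steady state, accumulation factor R = 1/(1 − e^(−kτ)) ≈ 1.2728.
Each bolus raises the concentration by D/Vd = 2295/127 ≈ 18.071 μg/mL.
Cmax,ss = C₀/(1 − f) ≈ 18.071/0.7857 ≈ 23.000 μg/mL.
One interval later, Cmin,ss = Cmax,ss·e^(−kτ) ≈ 23.000 × 0.2143 ≈ 4.929 μg/mL.
Trough 4.9 μg/mL vs MEC 2 μg/mL: adequate.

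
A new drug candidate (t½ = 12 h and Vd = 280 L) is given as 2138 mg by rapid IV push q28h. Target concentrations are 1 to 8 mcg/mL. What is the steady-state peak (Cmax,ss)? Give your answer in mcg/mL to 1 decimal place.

Over one 28-h interval, 28/12 ≈ 2.3333 half-lives elapse, leaving f ≈ 0.1984 of each dose.
Accumulation ratio R = 1/(1 − f) ≈ 1/0.8016 ≈ 1.2475.
Each bolus raises the concentration by D/Vd = 2138/280 ≈ 7.636 mcg/mL.
Steady-state peak Cmax,ss = C₀·R ≈ 7.636 × 1.2475 ≈ 9.526 mcg/mL.
Peak 9.5 mcg/mL vs MTC 8 mcg/mL: exceeds toxic threshold.

9.5 mcg/mL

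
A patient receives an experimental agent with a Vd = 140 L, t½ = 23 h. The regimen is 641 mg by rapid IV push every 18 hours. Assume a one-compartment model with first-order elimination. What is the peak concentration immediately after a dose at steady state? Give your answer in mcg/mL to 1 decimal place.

10.9 mcg/mL

Over one 18-h interval, 18/23 ≈ 0.78261 half-lives elapse, leaving f ≈ 0.5813 of each dose.
At steady state, accumulation factor R = 1/(1 − e^(−kτ)) ≈ 2.3883.
Each bolus raises the concentration by D/Vd = 641/140 ≈ 4.579 mcg/mL.
Steady-state peak Cmax,ss = C₀·R ≈ 4.579 × 2.3883 ≈ 10.936 mcg/mL.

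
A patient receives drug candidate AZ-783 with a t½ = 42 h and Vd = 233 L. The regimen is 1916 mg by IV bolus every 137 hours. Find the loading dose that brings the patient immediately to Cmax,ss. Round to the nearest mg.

2139 mg

f = (1/2)^(137/42) ≈ 0.104248; accumulation ratio R = 1/(1−f) ≈ 1.11638.
Loading dose to hit Cmax,ss on first dose: D_load = D_maint·R ≈ 1916 × 1.11638 ≈ 2138.98 mg.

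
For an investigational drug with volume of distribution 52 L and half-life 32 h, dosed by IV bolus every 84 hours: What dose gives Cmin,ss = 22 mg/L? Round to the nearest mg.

5913 mg

τ/t½ = 84/32 ≈ 2.625, so f = (1/2)^(84/32) ≈ 0.162105.
Cmin,ss = (D/Vd)·f/(1−f), so D = Cmin,ss·Vd·(1−f)/f.
D = 22 × 52 × (1−f)/f ≈ 22 × 52 × 5.16884 ≈ 5913.15 mg.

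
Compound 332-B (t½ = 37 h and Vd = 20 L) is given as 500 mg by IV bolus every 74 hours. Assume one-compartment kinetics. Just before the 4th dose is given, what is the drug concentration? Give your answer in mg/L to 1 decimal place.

f = (1/2)^(τ/t½) = (1/2)^(74/37) ≈ 0.2500.
C₀ = D/Vd = 500/20 ≈ 25.000 mg/L.
Before the 4th dose, 3 doses have been given. Superposition: Cmin = C₀·(f + f² + … + f^3).
≈ 25.000 × (0.2500 + 0.0625 + 0.0156) ≈ 25.000 × 0.3281 ≈ 8.203 mg/L.

8.2 mg/L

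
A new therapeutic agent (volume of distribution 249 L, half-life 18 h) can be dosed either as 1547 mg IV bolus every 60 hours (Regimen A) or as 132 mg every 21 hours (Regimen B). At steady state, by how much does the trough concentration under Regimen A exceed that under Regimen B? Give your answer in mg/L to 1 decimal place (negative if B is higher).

Regimen A: f = (1/2)^(60/18) ≈ 0.0992; Cmin,ss = (1547/249)·f/(1−f) ≈ 0.684 mg/L.
Regimen B: f = (1/2)^(21/18) ≈ 0.4454; Cmin,ss = (132/249)·f/(1−f) ≈ 0.426 mg/L.
Difference ≈ 0.684 − 0.426 ≈ 0.258 mg/L.

0.3 mg/L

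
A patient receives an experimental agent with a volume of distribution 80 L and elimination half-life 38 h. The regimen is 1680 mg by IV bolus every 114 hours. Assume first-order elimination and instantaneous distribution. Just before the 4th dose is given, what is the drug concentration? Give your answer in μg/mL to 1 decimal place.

f = (1/2)^(τ/t½) = (1/2)^(114/38) ≈ 0.1250.
C₀ = D/Vd = 1680/80 ≈ 21.000 μg/mL.
Before the 4th dose, 3 doses have been given. Superposition: Cmin = C₀·(f + f² + … + f^3).
≈ 21.000 × (0.1250 + 0.0156 + 0.0020) ≈ 21.000 × 0.1426 ≈ 2.995 μg/mL.

3.0 μg/mL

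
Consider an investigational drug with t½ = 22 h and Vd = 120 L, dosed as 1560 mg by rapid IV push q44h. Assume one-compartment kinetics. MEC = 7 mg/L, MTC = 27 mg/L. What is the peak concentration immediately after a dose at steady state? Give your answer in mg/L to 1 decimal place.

17.3 mg/L

τ = 44 h = 2 half-lives, so f = (1/2)^2 = 0.25.
At steady state, R = 1/(1 − 0.25) = 4/3.
Single-dose peak C₀ = D/Vd = 1560/120 = 13 mg/L.
Steady-state peak Cmax,ss = C₀·R = 13 × 4/3 ≈ 17.333 mg/L.
Peak 17.3 mg/L vs MTC 27 mg/L: below toxic threshold.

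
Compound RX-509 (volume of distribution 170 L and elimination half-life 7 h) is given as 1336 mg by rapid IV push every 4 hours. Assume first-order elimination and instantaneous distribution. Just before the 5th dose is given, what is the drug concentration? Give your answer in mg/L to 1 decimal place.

f = (1/2)^(τ/t½) = (1/2)^(4/7) ≈ 0.6730.
C₀ = D/Vd = 1336/170 ≈ 7.859 mg/L.
Before the 5th dose, 4 doses have been given. Superposition: Cmin = C₀·(f + f² + … + f^4).
≈ 7.859 × (0.6730 + 0.4529 + 0.3048 + 0.2051) ≈ 7.859 × 1.6358 ≈ 12.856 mg/L.

12.9 mg/L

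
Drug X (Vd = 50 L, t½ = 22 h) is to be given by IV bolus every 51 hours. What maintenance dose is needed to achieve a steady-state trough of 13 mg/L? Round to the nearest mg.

τ/t½ = 51/22 ≈ 2.3182, so f = (1/2)^(51/22) ≈ 0.200520.
Cmin,ss = (D/Vd)·f/(1−f), so D = Cmin,ss·Vd·(1−f)/f.
D = 13 × 50 × (1−f)/f ≈ 13 × 50 × 3.98703 ≈ 2591.57 mg.

2592 mg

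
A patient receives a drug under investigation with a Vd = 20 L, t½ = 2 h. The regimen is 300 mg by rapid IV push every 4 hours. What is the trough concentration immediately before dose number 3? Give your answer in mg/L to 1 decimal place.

4.7 mg/L

f = (1/2)^(τ/t½) = (1/2)^(4/2) ≈ 0.2500.
C₀ = D/Vd = 300/20 ≈ 15.000 mg/L.
Before the 3rd dose, 2 doses have been given. Superposition: Cmin = C₀·(f + f²).
≈ 15.000 × (0.2500 + 0.0625) ≈ 15.000 × 0.3125 ≈ 4.688 mg/L.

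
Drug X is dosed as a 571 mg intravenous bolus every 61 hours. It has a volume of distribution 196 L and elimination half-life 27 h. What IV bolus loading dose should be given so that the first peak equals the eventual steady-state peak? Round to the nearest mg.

f = (1/2)^(61/27) ≈ 0.208879; accumulation ratio R = 1/(1−f) ≈ 1.26403.
Loading dose to hit Cmax,ss on first dose: D_load = D_maint·R ≈ 571 × 1.26403 ≈ 721.76 mg.

722 mg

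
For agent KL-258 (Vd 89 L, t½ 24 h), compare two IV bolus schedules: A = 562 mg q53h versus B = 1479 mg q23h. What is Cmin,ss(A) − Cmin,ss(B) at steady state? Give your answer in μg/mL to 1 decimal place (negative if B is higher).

Regimen A: f = (1/2)^(53/24) ≈ 0.2164; Cmin,ss = (562/89)·f/(1−f) ≈ 1.744 μg/mL.
Regimen B: f = (1/2)^(23/24) ≈ 0.5147; Cmin,ss = (1479/89)·f/(1−f) ≈ 17.625 μg/mL.
Difference ≈ 1.744 − 17.625 ≈ -15.881 μg/mL.

-15.9 μg/mL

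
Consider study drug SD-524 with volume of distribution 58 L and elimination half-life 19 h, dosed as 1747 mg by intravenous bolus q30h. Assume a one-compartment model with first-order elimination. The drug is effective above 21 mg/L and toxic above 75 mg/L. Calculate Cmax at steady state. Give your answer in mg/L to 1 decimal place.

45.3 mg/L

τ/t½ = 30/19 ≈ 1.5789, so fraction remaining f = (1/2)^(30/19) ≈ 0.3347.
Accumulation ratio R = 1/(1 − f) ≈ 1/0.6653 ≈ 1.5031.
Each bolus raises the concentration by D/Vd = 1747/58 ≈ 30.121 mg/L.
Steady-state peak Cmax,ss = C₀·R ≈ 30.121 × 1.5031 ≈ 45.275 mg/L.
Peak 45.3 mg/L vs MTC 75 mg/L: below toxic threshold.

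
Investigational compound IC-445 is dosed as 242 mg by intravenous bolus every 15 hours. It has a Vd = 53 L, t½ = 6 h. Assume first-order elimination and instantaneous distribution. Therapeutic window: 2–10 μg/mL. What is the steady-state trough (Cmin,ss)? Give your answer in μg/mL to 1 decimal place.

1.0 μg/mL

k = ln2/t½ = ln2/6 ≈ 0.115525 h⁻¹; fraction remaining f = e^(−kτ) = e^(−0.115525×15) ≈ 0.1768.
Accumulation ratio R = 1/(1 − f) ≈ 1/0.8232 ≈ 1.2148.
Each bolus raises the concentration by D/Vd = 242/53 ≈ 4.566 μg/mL.
Cmax,ss = C₀/(1 − f) ≈ 4.566/0.8232 ≈ 5.547 μg/mL.
One interval later, Cmin,ss = Cmax,ss·e^(−kτ) ≈ 5.547 × 0.1768 ≈ 0.981 μg/mL.
Trough 1.0 μg/mL vs MEC 2 μg/mL: subtherapeutic.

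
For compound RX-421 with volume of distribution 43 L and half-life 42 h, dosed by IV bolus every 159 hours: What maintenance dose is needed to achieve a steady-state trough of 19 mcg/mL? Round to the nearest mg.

10451 mg

τ/t½ = 159/42 ≈ 3.7857, so f = (1/2)^(159/42) ≈ 0.072508.
Cmin,ss = (D/Vd)·f/(1−f), so D = Cmin,ss·Vd·(1−f)/f.
D = 19 × 43 × (1−f)/f ≈ 19 × 43 × 12.79158 ≈ 10450.72 mg.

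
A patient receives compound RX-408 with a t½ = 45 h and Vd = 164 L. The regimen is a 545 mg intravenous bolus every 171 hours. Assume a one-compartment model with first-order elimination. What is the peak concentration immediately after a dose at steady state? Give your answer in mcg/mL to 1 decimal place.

τ/t½ = 171/45 ≈ 3.8, so fraction remaining f = (1/2)^(171/45) ≈ 0.0718.
Accumulation ratio R = 1/(1 − f) ≈ 1/0.9282 ≈ 1.0774.
Each bolus raises the concentration by D/Vd = 545/164 ≈ 3.323 mcg/mL.
Steady-state peak Cmax,ss = C₀·R ≈ 3.323 × 1.0774 ≈ 3.580 mcg/mL.

3.6 mcg/mL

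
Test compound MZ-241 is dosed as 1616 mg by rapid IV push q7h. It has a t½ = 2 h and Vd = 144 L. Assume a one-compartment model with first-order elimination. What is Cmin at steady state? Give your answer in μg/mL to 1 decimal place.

1.1 μg/mL

k = ln2/t½ = ln2/2 ≈ 0.346574 h⁻¹; fraction remaining f = e^(−kτ) = e^(−0.346574×7) ≈ 0.0884.
Single-dose peak C₀ = D/Vd = 1616/144 ≈ 11.222 μg/mL.
Steady-state trough Cmin,ss = C₀·f/(1−f) ≈ 11.222 × 0.0884/0.9116 ≈ 1.088 μg/mL.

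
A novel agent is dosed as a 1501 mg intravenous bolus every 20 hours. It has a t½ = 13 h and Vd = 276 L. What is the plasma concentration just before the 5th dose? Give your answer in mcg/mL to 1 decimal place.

f = (1/2)^(τ/t½) = (1/2)^(20/13) ≈ 0.3443.
C₀ = D/Vd = 1501/276 ≈ 5.438 mcg/mL.
Before the 5th dose, 4 doses have been given. Superposition: Cmin = C₀·(f + f² + … + f^4).
≈ 5.438 × (0.3443 + 0.1185 + 0.0408 + 0.0141) ≈ 5.438 × 0.5177 ≈ 2.815 mcg/mL.

2.8 mcg/mL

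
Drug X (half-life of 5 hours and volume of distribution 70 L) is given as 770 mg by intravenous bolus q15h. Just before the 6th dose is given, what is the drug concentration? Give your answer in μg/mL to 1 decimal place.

f = (1/2)^(τ/t½) = (1/2)^(15/5) ≈ 0.1250.
C₀ = D/Vd = 770/70 ≈ 11.000 μg/mL.
Before the 6th dose, 5 doses have been given. Superposition: Cmin = C₀·(f + f² + … + f^5).
≈ 11.000 × (0.1250 + 0.0156 + 0.0020 + 0.0002 + 0.0000) ≈ 11.000 × 0.1428 ≈ 1.571 μg/mL.

1.6 μg/mL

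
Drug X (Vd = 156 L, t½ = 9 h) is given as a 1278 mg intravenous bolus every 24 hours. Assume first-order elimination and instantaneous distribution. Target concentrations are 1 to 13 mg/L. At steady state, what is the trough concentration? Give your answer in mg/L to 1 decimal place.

τ/t½ = 24/9 ≈ 2.6667, so fraction remaining f = (1/2)^(24/9) ≈ 0.1575.
At steady state, accumulation factor R = 1/(1 − e^(−kτ)) ≈ 1.1869.
Single-dose peak C₀ = D/Vd = 1278/156 ≈ 8.192 mg/L.
Steady-state peak Cmax,ss = C₀·R ≈ 8.192 × 1.1869 ≈ 9.723 mg/L.
Steady-state trough Cmin,ss = Cmax,ss·f ≈ 9.723 × 0.1575 ≈ 1.531 mg/L.
Trough 1.5 mg/L vs MEC 1 mg/L: adequate.

1.5 mg/L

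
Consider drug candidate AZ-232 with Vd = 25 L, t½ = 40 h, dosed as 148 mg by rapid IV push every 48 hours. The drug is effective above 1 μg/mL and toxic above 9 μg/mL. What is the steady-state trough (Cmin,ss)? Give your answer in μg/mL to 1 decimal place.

k = ln2/t½ = ln2/40 ≈ 0.017329 h⁻¹; fraction remaining f = e^(−kτ) = e^(−0.017329×48) ≈ 0.4353.
Each bolus raises the concentration by D/Vd = 148/25 ≈ 5.920 μg/mL.
Steady-state trough Cmin,ss = C₀·f/(1−f) ≈ 5.920 × 0.4353/0.5647 ≈ 4.563 μg/mL.
Trough 4.6 μg/mL vs MEC 1 μg/mL: adequate.

4.6 μg/mL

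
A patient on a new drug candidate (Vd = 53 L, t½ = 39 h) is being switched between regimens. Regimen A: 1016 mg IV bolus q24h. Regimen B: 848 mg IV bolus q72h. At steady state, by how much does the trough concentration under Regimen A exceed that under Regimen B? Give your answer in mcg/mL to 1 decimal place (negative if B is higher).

29.9 mcg/mL

Regimen A: f = (1/2)^(24/39) ≈ 0.6528; Cmin,ss = (1016/53)·f/(1−f) ≈ 36.043 mcg/mL.
Regimen B: f = (1/2)^(72/39) ≈ 0.2781; Cmin,ss = (848/53)·f/(1−f) ≈ 6.164 mcg/mL.
Difference ≈ 36.043 − 6.164 ≈ 29.879 mcg/mL.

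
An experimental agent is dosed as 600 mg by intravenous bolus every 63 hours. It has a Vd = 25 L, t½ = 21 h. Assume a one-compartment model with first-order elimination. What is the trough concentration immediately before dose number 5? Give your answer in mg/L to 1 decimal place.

f = (1/2)^(τ/t½) = (1/2)^(63/21) ≈ 0.1250.
C₀ = D/Vd = 600/25 ≈ 24.000 mg/L.
Before the 5th dose, 4 doses have been given. Superposition: Cmin = C₀·(f + f² + … + f^4).
≈ 24.000 × (0.1250 + 0.0156 + 0.0020 + 0.0002) ≈ 24.000 × 0.1428 ≈ 3.427 mg/L.

3.4 mg/L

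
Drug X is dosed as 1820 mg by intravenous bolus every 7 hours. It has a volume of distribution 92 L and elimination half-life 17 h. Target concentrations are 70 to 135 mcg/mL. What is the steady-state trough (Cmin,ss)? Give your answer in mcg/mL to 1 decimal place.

59.9 mcg/mL

k = ln2/t½ = ln2/17 ≈ 0.040773 h⁻¹; fraction remaining f = e^(−kτ) = e^(−0.040773×7) ≈ 0.7517.
Each bolus raises the concentration by D/Vd = 1820/92 ≈ 19.783 mcg/mL.
Steady-state trough Cmin,ss = C₀·f/(1−f) ≈ 19.783 × 0.7517/0.2483 ≈ 59.891 mcg/mL.
Trough 59.9 mcg/mL vs MEC 70 mcg/mL: subtherapeutic.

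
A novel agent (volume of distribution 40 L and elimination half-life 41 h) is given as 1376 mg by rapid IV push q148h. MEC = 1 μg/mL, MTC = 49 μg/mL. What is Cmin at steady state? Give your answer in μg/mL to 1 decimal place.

3.1 μg/mL

τ/t½ = 148/41 ≈ 3.6098, so fraction remaining f = (1/2)^(148/41) ≈ 0.0819.
At steady state, accumulation factor R = 1/(1 − e^(−kτ)) ≈ 1.0892.
Each bolus raises the concentration by D/Vd = 1376/40 ≈ 34.400 μg/mL.
Steady-state peak Cmax,ss = C₀·R ≈ 34.400 × 1.0892 ≈ 37.468 μg/mL.
Steady-state trough Cmin,ss = Cmax,ss·f ≈ 37.468 × 0.0819 ≈ 3.069 μg/mL.
Trough 3.1 μg/mL vs MEC 1 μg/mL: adequate.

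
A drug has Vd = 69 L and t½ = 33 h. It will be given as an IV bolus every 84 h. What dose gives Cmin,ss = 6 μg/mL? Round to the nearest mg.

2003 mg

τ/t½ = 84/33 ≈ 2.5455, so f = (1/2)^(84/33) ≈ 0.171294.
Cmin,ss = (D/Vd)·f/(1−f), so D = Cmin,ss·Vd·(1−f)/f.
D = 6 × 69 × (1−f)/f ≈ 6 × 69 × 4.83792 ≈ 2002.90 mg.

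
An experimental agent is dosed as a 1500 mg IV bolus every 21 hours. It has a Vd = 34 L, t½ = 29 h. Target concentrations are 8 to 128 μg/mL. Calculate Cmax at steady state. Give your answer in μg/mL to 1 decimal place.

111.8 μg/mL

k = ln2/t½ = ln2/29 ≈ 0.023902 h⁻¹; fraction remaining f = e^(−kτ) = e^(−0.023902×21) ≈ 0.6054.
At steady state, accumulation factor R = 1/(1 − e^(−kτ)) ≈ 2.5342.
Each bolus raises the concentration by D/Vd = 1500/34 ≈ 44.118 μg/mL.
Cmax,ss = C₀/(1 − f) ≈ 44.118/0.3946 ≈ 111.804 μg/mL.
Peak 111.8 μg/mL vs MTC 128 μg/mL: below toxic threshold.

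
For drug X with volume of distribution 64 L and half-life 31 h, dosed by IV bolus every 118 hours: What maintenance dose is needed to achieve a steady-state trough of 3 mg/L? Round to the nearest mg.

2494 mg

τ/t½ = 118/31 ≈ 3.8065, so f = (1/2)^(118/31) ≈ 0.071473.
Cmin,ss = (D/Vd)·f/(1−f), so D = Cmin,ss·Vd·(1−f)/f.
D = 3 × 64 × (1−f)/f ≈ 3 × 64 × 12.99130 ≈ 2494.33 mg.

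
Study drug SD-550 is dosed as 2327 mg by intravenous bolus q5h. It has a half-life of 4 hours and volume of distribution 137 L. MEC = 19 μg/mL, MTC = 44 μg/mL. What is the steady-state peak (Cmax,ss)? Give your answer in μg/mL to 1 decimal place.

29.3 μg/mL

k = ln2/t½ = ln2/4 ≈ 0.173287 h⁻¹; fraction remaining f = e^(−kτ) = e^(−0.173287×5) ≈ 0.4204.
At steady state, accumulation factor R = 1/(1 − e^(−kτ)) ≈ 1.7253.
Single-dose peak C₀ = D/Vd = 2327/137 ≈ 16.985 μg/mL.
Cmax,ss = C₀/(1 − f) ≈ 16.985/0.5796 ≈ 29.305 μg/mL.
Peak 29.3 μg/mL vs MTC 44 μg/mL: below toxic threshold.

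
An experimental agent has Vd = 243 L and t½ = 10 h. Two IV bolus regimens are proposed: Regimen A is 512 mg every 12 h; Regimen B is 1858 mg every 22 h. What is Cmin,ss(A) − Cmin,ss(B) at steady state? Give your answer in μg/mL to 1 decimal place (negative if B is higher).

-0.5 μg/mL

Regimen A: f = (1/2)^(12/10) ≈ 0.4353; Cmin,ss = (512/243)·f/(1−f) ≈ 1.624 μg/mL.
Regimen B: f = (1/2)^(22/10) ≈ 0.2176; Cmin,ss = (1858/243)·f/(1−f) ≈ 2.127 μg/mL.
Difference ≈ 1.624 − 2.127 ≈ -0.503 μg/mL.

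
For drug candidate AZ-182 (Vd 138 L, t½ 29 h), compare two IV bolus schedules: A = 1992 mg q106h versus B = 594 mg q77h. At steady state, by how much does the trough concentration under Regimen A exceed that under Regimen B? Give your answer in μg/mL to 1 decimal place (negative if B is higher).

Regimen A: f = (1/2)^(106/29) ≈ 0.0794; Cmin,ss = (1992/138)·f/(1−f) ≈ 1.245 μg/mL.
Regimen B: f = (1/2)^(77/29) ≈ 0.1587; Cmin,ss = (594/138)·f/(1−f) ≈ 0.812 μg/mL.
Difference ≈ 1.245 − 0.812 ≈ 0.433 μg/mL.

0.4 μg/mL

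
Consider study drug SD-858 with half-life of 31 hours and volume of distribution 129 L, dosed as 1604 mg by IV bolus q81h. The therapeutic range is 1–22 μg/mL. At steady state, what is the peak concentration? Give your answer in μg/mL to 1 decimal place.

τ/t½ = 81/31 ≈ 2.6129, so fraction remaining f = (1/2)^(81/31) ≈ 0.1635.
Accumulation ratio R = 1/(1 − f) ≈ 1/0.8365 ≈ 1.1955.
Single-dose peak C₀ = D/Vd = 1604/129 ≈ 12.434 μg/mL.
Steady-state peak Cmax,ss = C₀·R ≈ 12.434 × 1.1955 ≈ 14.865 μg/mL.
Peak 14.9 μg/mL vs MTC 22 μg/mL: below toxic threshold.

14.9 μg/mL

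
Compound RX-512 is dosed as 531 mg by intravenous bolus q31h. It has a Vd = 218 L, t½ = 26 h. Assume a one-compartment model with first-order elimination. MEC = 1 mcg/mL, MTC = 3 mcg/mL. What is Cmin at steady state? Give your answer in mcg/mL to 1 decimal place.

Over one 31-h interval, 31/26 ≈ 1.1923 half-lives elapse, leaving f ≈ 0.4376 of each dose.
Accumulation ratio R = 1/(1 − f) ≈ 1/0.5624 ≈ 1.7781.
Single-dose peak C₀ = D/Vd = 531/218 ≈ 2.436 mcg/mL.
Cmax,ss = C₀/(1 − f) ≈ 2.436/0.5624 ≈ 4.331 mcg/mL.
One interval later, Cmin,ss = Cmax,ss·e^(−kτ) ≈ 4.331 × 0.4376 ≈ 1.895 mcg/mL.
Trough 1.9 mcg/mL vs MEC 1 mcg/mL: adequate.

1.9 mcg/mL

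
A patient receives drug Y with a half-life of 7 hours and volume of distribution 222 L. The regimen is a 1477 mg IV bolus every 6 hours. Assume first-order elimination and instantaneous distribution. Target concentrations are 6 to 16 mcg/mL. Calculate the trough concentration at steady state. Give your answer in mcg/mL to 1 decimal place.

8.2 mcg/mL

Over one 6-h interval, 6/7 ≈ 0.85714 half-lives elapse, leaving f ≈ 0.5520 of each dose.
At steady state, accumulation factor R = 1/(1 − e^(−kτ)) ≈ 2.2321.
Single-dose peak C₀ = D/Vd = 1477/222 ≈ 6.653 mcg/mL.
Cmax,ss = C₀/(1 − f) ≈ 6.653/0.4480 ≈ 14.850 mcg/mL.
Steady-state trough Cmin,ss = Cmax,ss·f ≈ 14.850 × 0.5520 ≈ 8.197 mcg/mL.
Trough 8.2 mcg/mL vs MEC 6 mcg/mL: adequate.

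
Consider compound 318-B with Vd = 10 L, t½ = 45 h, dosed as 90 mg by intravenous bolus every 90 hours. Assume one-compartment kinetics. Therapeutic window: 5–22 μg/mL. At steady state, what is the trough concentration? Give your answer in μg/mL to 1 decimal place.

τ = 90 h = 2 half-lives, so f = (1/2)^2 = 0.25.
At steady state, R = 1/(1 − 0.25) = 4/3.
Single-dose peak C₀ = D/Vd = 90/10 = 9 μg/mL.
Steady-state peak Cmax,ss = C₀·R = 9 × 4/3 ≈ 12.000 μg/mL.
Steady-state trough Cmin,ss = Cmax,ss·f ≈ 12.000 × 0.25 ≈ 3.000 μg/mL.
Trough 3.0 μg/mL vs MEC 5 μg/mL: subtherapeutic.

3.0 μg/mL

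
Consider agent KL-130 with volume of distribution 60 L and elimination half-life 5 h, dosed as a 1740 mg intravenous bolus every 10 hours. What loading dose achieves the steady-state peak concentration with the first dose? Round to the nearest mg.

2320 mg

f = (1/2)^(10/5) ≈ 0.250000; accumulation ratio R = 1/(1−f) ≈ 1.33333.
Loading dose to hit Cmax,ss on first dose: D_load = D_maint·R ≈ 1740 × 1.33333 ≈ 2319.99 mg.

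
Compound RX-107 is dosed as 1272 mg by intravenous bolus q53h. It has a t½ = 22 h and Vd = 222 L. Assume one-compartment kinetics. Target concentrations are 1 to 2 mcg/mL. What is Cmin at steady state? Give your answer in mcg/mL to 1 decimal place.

Over one 53-h interval, 53/22 ≈ 2.4091 half-lives elapse, leaving f ≈ 0.1883 of each dose.
At steady state, accumulation factor R = 1/(1 − e^(−kτ)) ≈ 1.2320.
Each bolus raises the concentration by D/Vd = 1272/222 ≈ 5.730 mcg/mL.
Cmax,ss = C₀/(1 − f) ≈ 5.730/0.8117 ≈ 7.059 mcg/mL.
Steady-state trough Cmin,ss = Cmax,ss·f ≈ 7.059 × 0.1883 ≈ 1.329 mcg/mL.
Trough 1.3 mcg/mL vs MEC 1 mcg/mL: adequate.

1.3 mcg/mL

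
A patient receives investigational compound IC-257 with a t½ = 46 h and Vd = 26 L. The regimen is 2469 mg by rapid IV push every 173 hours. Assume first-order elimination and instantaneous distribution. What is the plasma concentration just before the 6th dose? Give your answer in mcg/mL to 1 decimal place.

7.6 mcg/mL

f = (1/2)^(τ/t½) = (1/2)^(173/46) ≈ 0.0738.
C₀ = D/Vd = 2469/26 ≈ 94.962 mcg/mL.
Before the 6th dose, 5 doses have been given. Superposition: Cmin = C₀·(f + f² + … + f^5).
≈ 94.962 × (0.0738 + 0.0054 + 0.0004 + 0.0000 + 0.0000) ≈ 94.962 × 0.0796 ≈ 7.559 mcg/mL.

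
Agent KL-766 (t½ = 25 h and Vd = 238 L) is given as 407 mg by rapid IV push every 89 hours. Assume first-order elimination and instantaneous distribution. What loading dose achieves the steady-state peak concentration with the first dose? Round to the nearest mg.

f = (1/2)^(89/25) ≈ 0.084788; accumulation ratio R = 1/(1−f) ≈ 1.09264.
Loading dose to hit Cmax,ss on first dose: D_load = D_maint·R ≈ 407 × 1.09264 ≈ 444.70 mg.

445 mg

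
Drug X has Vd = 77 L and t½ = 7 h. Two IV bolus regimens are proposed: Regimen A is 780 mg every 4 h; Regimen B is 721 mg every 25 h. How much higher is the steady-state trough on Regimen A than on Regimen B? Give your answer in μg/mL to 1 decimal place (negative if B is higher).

Regimen A: f = (1/2)^(4/7) ≈ 0.6730; Cmin,ss = (780/77)·f/(1−f) ≈ 20.848 μg/mL.
Regimen B: f = (1/2)^(25/7) ≈ 0.0841; Cmin,ss = (721/77)·f/(1−f) ≈ 0.860 μg/mL.
Difference ≈ 20.848 − 0.860 ≈ 19.988 μg/mL.

20.0 μg/mL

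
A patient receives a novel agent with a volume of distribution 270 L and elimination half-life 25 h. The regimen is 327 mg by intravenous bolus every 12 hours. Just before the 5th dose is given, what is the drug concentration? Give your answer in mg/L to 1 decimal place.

2.3 mg/L

f = (1/2)^(τ/t½) = (1/2)^(12/25) ≈ 0.7170.
C₀ = D/Vd = 327/270 ≈ 1.211 mg/L.
Before the 5th dose, 4 doses have been given. Superposition: Cmin = C₀·(f + f² + … + f^4).
≈ 1.211 × (0.7170 + 0.5141 + 0.3686 + 0.2643) ≈ 1.211 × 1.8640 ≈ 2.257 mg/L.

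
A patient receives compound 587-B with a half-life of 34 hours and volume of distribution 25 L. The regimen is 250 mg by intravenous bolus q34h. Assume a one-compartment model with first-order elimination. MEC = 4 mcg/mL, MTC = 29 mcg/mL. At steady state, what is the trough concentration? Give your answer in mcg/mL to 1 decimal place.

10.0 mcg/mL

τ = 34 h = 1 half-life, so f = (1/2)^1 = 0.5.
Accumulation ratio R = 1/(1 − f) = 1/0.5 = 2/1.
Single-dose peak C₀ = D/Vd = 250/25 = 10 mcg/mL.
Steady-state peak Cmax,ss = C₀·R = 10 × 2/1 ≈ 20.000 mcg/mL.
Steady-state trough Cmin,ss = Cmax,ss·f ≈ 20.000 × 0.5 ≈ 10.000 mcg/mL.
Trough 10.0 mcg/mL vs MEC 4 mcg/mL: adequate.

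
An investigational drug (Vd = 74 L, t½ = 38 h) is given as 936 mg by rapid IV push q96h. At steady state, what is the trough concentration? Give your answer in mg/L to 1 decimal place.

2.7 mg/L

k = ln2/t½ = ln2/38 ≈ 0.018241 h⁻¹; fraction remaining f = e^(−kτ) = e^(−0.018241×96) ≈ 0.1736.
At steady state, accumulation factor R = 1/(1 − e^(−kτ)) ≈ 1.2101.
Single-dose peak C₀ = D/Vd = 936/74 ≈ 12.649 mg/L.
Cmax,ss = C₀/(1 − f) ≈ 12.649/0.8264 ≈ 15.306 mg/L.
Steady-state trough Cmin,ss = Cmax,ss·f ≈ 15.306 × 0.1736 ≈ 2.657 mg/L.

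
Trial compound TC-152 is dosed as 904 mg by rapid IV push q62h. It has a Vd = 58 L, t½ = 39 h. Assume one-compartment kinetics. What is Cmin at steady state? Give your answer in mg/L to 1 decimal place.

7.8 mg/L

Over one 62-h interval, 62/39 ≈ 1.5897 half-lives elapse, leaving f ≈ 0.3322 of each dose.
At steady state, accumulation factor R = 1/(1 − e^(−kτ)) ≈ 1.4975.
Single-dose peak C₀ = D/Vd = 904/58 ≈ 15.586 mg/L.
Steady-state peak Cmax,ss = C₀·R ≈ 15.586 × 1.4975 ≈ 23.340 mg/L.
One interval later, Cmin,ss = Cmax,ss·e^(−kτ) ≈ 23.340 × 0.3322 ≈ 7.754 mg/L.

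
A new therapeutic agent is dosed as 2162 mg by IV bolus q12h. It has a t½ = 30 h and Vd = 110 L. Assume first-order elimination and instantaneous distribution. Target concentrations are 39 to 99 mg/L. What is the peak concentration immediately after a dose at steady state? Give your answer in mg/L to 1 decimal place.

81.2 mg/L

k = ln2/t½ = ln2/30 ≈ 0.023105 h⁻¹; fraction remaining f = e^(−kτ) = e^(−0.023105×12) ≈ 0.7579.
At steady state, accumulation factor R = 1/(1 − e^(−kτ)) ≈ 4.1305.
Each bolus raises the concentration by D/Vd = 2162/110 ≈ 19.655 mg/L.
Cmax,ss = C₀/(1 − f) ≈ 19.655/0.2421 ≈ 81.185 mg/L.
Peak 81.2 mg/L vs MTC 99 mg/L: below toxic threshold.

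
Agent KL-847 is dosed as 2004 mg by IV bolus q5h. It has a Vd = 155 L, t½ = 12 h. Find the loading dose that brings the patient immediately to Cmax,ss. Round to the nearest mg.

7989 mg

f = (1/2)^(5/12) ≈ 0.749154; accumulation ratio R = 1/(1−f) ≈ 3.98651.
Loading dose to hit Cmax,ss on first dose: D_load = D_maint·R ≈ 2004 × 3.98651 ≈ 7988.97 mg.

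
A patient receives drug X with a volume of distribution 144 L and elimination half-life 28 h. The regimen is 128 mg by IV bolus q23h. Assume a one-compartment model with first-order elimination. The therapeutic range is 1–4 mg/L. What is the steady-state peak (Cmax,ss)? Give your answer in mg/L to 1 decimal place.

τ/t½ = 23/28 ≈ 0.82143, so fraction remaining f = (1/2)^(23/28) ≈ 0.5659.
At steady state, accumulation factor R = 1/(1 − e^(−kτ)) ≈ 2.3036.
Each bolus raises the concentration by D/Vd = 128/144 ≈ 0.889 mg/L.
Steady-state peak Cmax,ss = C₀·R ≈ 0.889 × 2.3036 ≈ 2.048 mg/L.
Peak 2.0 mg/L vs MTC 4 mg/L: below toxic threshold.

2.0 mg/L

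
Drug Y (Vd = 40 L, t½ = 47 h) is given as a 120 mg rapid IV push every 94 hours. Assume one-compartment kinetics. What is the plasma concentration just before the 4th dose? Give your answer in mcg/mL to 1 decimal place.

f = (1/2)^(τ/t½) = (1/2)^(94/47) ≈ 0.2500.
C₀ = D/Vd = 120/40 ≈ 3.000 mcg/mL.
Before the 4th dose, 3 doses have been given. Superposition: Cmin = C₀·(f + f² + … + f^3).
≈ 3.000 × (0.2500 + 0.0625 + 0.0156) ≈ 3.000 × 0.3281 ≈ 0.984 mcg/mL.

1.0 mcg/mL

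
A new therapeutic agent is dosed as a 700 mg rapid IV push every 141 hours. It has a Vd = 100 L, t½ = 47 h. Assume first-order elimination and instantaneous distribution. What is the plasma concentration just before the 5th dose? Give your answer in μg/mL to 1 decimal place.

1.0 μg/mL

f = (1/2)^(τ/t½) = (1/2)^(141/47) ≈ 0.1250.
C₀ = D/Vd = 700/100 ≈ 7.000 μg/mL.
Before the 5th dose, 4 doses have been given. Superposition: Cmin = C₀·(f + f² + … + f^4).
≈ 7.000 × (0.1250 + 0.0156 + 0.0020 + 0.0002) ≈ 7.000 × 0.1428 ≈ 1.000 μg/mL.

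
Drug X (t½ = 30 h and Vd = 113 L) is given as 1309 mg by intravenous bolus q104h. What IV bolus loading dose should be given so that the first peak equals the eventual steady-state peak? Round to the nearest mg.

f = (1/2)^(104/30) ≈ 0.090454; accumulation ratio R = 1/(1−f) ≈ 1.09945.
Loading dose to hit Cmax,ss on first dose: D_load = D_maint·R ≈ 1309 × 1.09945 ≈ 1439.18 mg.

1439 mg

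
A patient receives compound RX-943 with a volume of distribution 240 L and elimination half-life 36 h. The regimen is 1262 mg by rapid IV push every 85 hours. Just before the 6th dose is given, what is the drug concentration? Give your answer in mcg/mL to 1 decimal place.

f = (1/2)^(τ/t½) = (1/2)^(85/36) ≈ 0.1946.
C₀ = D/Vd = 1262/240 ≈ 5.258 mcg/mL.
Before the 6th dose, 5 doses have been given. Superposition: Cmin = C₀·(f + f² + … + f^5).
≈ 5.258 × (0.1946 + 0.0379 + 0.0074 + 0.0014 + 0.0003) ≈ 5.258 × 0.2416 ≈ 1.270 mcg/mL.

1.3 mcg/mL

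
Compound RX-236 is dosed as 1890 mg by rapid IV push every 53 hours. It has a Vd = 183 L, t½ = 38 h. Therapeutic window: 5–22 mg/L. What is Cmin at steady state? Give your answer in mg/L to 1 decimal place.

6.3 mg/L

τ/t½ = 53/38 ≈ 1.3947, so fraction remaining f = (1/2)^(53/38) ≈ 0.3803.
At steady state, accumulation factor R = 1/(1 − e^(−kτ)) ≈ 1.6137.
Single-dose peak C₀ = D/Vd = 1890/183 ≈ 10.328 mg/L.
Cmax,ss = C₀/(1 − f) ≈ 10.328/0.6197 ≈ 16.666 mg/L.
Steady-state trough Cmin,ss = Cmax,ss·f ≈ 16.666 × 0.3803 ≈ 6.338 mg/L.
Trough 6.3 mg/L vs MEC 5 mg/L: adequate.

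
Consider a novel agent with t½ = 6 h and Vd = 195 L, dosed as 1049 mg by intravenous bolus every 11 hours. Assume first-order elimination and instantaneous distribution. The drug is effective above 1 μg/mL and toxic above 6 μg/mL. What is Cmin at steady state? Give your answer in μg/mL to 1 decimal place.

2.1 μg/mL

Over one 11-h interval, 11/6 ≈ 1.8333 half-lives elapse, leaving f ≈ 0.2806 of each dose.
Accumulation ratio R = 1/(1 − f) ≈ 1/0.7194 ≈ 1.3900.
Single-dose peak C₀ = D/Vd = 1049/195 ≈ 5.379 μg/mL.
Steady-state peak Cmax,ss = C₀·R ≈ 5.379 × 1.3900 ≈ 7.477 μg/mL.
Steady-state trough Cmin,ss = Cmax,ss·f ≈ 7.477 × 0.2806 ≈ 2.098 μg/mL.
Trough 2.1 μg/mL vs MEC 1 μg/mL: adequate.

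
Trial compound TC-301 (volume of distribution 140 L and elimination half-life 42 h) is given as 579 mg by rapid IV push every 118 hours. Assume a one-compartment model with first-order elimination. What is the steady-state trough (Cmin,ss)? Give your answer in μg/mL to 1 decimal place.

τ/t½ = 118/42 ≈ 2.8095, so fraction remaining f = (1/2)^(118/42) ≈ 0.1426.
At steady state, accumulation factor R = 1/(1 − e^(−kτ)) ≈ 1.1663.
Single-dose peak C₀ = D/Vd = 579/140 ≈ 4.136 μg/mL.
Cmax,ss = C₀/(1 − f) ≈ 4.136/0.8574 ≈ 4.824 μg/mL.
Steady-state trough Cmin,ss = Cmax,ss·f ≈ 4.824 × 0.1426 ≈ 0.688 μg/mL.

0.7 μg/mL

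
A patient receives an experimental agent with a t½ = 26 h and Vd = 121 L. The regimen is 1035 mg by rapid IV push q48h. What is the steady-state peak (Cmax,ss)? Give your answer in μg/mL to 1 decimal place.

11.8 μg/mL

Over one 48-h interval, 48/26 ≈ 1.8462 half-lives elapse, leaving f ≈ 0.2781 of each dose.
At steady state, accumulation factor R = 1/(1 − e^(−kτ)) ≈ 1.3852.
Single-dose peak C₀ = D/Vd = 1035/121 ≈ 8.554 μg/mL.
Steady-state peak Cmax,ss = C₀·R ≈ 8.554 × 1.3852 ≈ 11.849 μg/mL.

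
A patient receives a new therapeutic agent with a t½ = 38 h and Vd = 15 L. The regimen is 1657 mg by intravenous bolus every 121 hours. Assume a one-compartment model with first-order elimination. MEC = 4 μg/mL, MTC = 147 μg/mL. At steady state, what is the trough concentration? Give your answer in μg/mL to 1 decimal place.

k = ln2/t½ = ln2/38 ≈ 0.018241 h⁻¹; fraction remaining f = e^(−kτ) = e^(−0.018241×121) ≈ 0.1100.
Accumulation ratio R = 1/(1 − f) ≈ 1/0.8900 ≈ 1.1236.
Single-dose peak C₀ = D/Vd = 1657/15 ≈ 110.467 μg/mL.
Steady-state peak Cmax,ss = C₀·R ≈ 110.467 × 1.1236 ≈ 124.121 μg/mL.
One interval later, Cmin,ss = Cmax,ss·e^(−kτ) ≈ 124.121 × 0.1100 ≈ 13.653 μg/mL.
Trough 13.7 μg/mL vs MEC 4 μg/mL: adequate.

13.7 μg/mL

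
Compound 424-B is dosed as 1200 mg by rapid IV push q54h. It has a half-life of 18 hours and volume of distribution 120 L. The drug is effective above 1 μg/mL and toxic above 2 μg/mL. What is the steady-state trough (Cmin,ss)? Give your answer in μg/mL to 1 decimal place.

1.4 μg/mL

The dosing interval is 3 half-lives, so f = 2^(−3) = 0.125.
Accumulation ratio R = 1/(1 − f) = 1/0.875 = 8/7.
Single-dose peak C₀ = D/Vd = 1200/120 = 10 μg/mL.
Steady-state peak Cmax,ss = C₀·R = 10 × 8/7 ≈ 11.429 μg/mL.
Steady-state trough Cmin,ss = Cmax,ss·f ≈ 11.429 × 0.125 ≈ 1.429 μg/mL.
Trough 1.4 μg/mL vs MEC 1 μg/mL: adequate.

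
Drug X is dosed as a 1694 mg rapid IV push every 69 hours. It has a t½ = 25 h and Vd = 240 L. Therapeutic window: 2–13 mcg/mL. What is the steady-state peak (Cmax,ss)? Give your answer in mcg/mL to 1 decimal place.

8.3 mcg/mL

k = ln2/t½ = ln2/25 ≈ 0.027726 h⁻¹; fraction remaining f = e^(−kτ) = e^(−0.027726×69) ≈ 0.1476.
Accumulation ratio R = 1/(1 − f) ≈ 1/0.8524 ≈ 1.1732.
Each bolus raises the concentration by D/Vd = 1694/240 ≈ 7.058 mcg/mL.
Cmax,ss = C₀/(1 − f) ≈ 7.058/0.8524 ≈ 8.280 mcg/mL.
Peak 8.3 mcg/mL vs MTC 13 mcg/mL: below toxic threshold.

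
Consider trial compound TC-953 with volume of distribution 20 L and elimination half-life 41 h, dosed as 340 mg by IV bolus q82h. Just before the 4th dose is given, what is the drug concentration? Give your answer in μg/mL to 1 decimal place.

f = (1/2)^(τ/t½) = (1/2)^(82/41) ≈ 0.2500.
C₀ = D/Vd = 340/20 ≈ 17.000 μg/mL.
Before the 4th dose, 3 doses have been given. Superposition: Cmin = C₀·(f + f² + … + f^3).
≈ 17.000 × (0.2500 + 0.0625 + 0.0156) ≈ 17.000 × 0.3281 ≈ 5.578 μg/mL.

5.6 μg/mL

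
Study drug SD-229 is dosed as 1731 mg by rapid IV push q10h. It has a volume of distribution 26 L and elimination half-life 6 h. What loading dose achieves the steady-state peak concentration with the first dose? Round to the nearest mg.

2527 mg

f = (1/2)^(10/6) ≈ 0.314980; accumulation ratio R = 1/(1−f) ≈ 1.45981.
Loading dose to hit Cmax,ss on first dose: D_load = D_maint·R ≈ 1731 × 1.45981 ≈ 2526.93 mg.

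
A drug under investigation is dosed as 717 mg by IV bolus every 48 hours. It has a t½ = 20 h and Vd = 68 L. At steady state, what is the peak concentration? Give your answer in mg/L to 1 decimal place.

13.0 mg/L

τ/t½ = 48/20 ≈ 2.4, so fraction remaining f = (1/2)^(48/20) ≈ 0.1895.
Accumulation ratio R = 1/(1 − f) ≈ 1/0.8105 ≈ 1.2338.
Each bolus raises the concentration by D/Vd = 717/68 ≈ 10.544 mg/L.
Steady-state peak Cmax,ss = C₀·R ≈ 10.544 × 1.2338 ≈ 13.009 mg/L.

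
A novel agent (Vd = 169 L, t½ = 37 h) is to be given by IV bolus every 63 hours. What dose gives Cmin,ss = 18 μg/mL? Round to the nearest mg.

τ/t½ = 63/37 ≈ 1.7027, so f = (1/2)^(63/37) ≈ 0.307210.
Cmin,ss = (D/Vd)·f/(1−f), so D = Cmin,ss·Vd·(1−f)/f.
D = 18 × 169 × (1−f)/f ≈ 18 × 169 × 2.25510 ≈ 6860.01 mg.

6860 mg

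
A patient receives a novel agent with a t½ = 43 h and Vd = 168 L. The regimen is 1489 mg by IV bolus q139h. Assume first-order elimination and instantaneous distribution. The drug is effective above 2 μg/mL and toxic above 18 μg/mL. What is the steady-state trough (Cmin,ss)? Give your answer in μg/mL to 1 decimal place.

1.1 μg/mL

k = ln2/t½ = ln2/43 ≈ 0.016120 h⁻¹; fraction remaining f = e^(−kτ) = e^(−0.016120×139) ≈ 0.1064.
At steady state, accumulation factor R = 1/(1 − e^(−kτ)) ≈ 1.1191.
Single-dose peak C₀ = D/Vd = 1489/168 ≈ 8.863 μg/mL.
Steady-state peak Cmax,ss = C₀·R ≈ 8.863 × 1.1191 ≈ 9.919 μg/mL.
One interval later, Cmin,ss = Cmax,ss·e^(−kτ) ≈ 9.919 × 0.1064 ≈ 1.055 μg/mL.
Trough 1.1 μg/mL vs MEC 2 μg/mL: subtherapeutic.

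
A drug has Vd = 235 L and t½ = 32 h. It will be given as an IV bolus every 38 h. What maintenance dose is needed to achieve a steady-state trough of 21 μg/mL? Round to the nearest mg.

6305 mg

τ/t½ = 38/32 ≈ 1.1875, so f = (1/2)^(38/32) ≈ 0.439063.
Cmin,ss = (D/Vd)·f/(1−f), so D = Cmin,ss·Vd·(1−f)/f.
D = 21 × 235 × (1−f)/f ≈ 21 × 235 × 1.27758 ≈ 6304.86 mg.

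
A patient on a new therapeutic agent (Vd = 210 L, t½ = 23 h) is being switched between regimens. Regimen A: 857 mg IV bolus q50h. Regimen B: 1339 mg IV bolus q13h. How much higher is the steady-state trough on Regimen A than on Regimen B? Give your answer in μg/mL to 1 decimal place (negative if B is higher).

-12.1 μg/mL

Regimen A: f = (1/2)^(50/23) ≈ 0.2216; Cmin,ss = (857/210)·f/(1−f) ≈ 1.162 μg/mL.
Regimen B: f = (1/2)^(13/23) ≈ 0.6759; Cmin,ss = (1339/210)·f/(1−f) ≈ 13.297 μg/mL.
Difference ≈ 1.162 − 13.297 ≈ -12.135 μg/mL.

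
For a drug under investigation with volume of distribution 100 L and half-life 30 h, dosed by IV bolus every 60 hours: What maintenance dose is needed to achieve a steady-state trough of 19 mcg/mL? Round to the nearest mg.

5700 mg

τ/t½ = 60/30 ≈ 2, so f = (1/2)^(60/30) ≈ 0.250000.
Cmin,ss = (D/Vd)·f/(1−f), so D = Cmin,ss·Vd·(1−f)/f.
D = 19 × 100 × (1−f)/f ≈ 19 × 100 × 3.00000 ≈ 5700.00 mg.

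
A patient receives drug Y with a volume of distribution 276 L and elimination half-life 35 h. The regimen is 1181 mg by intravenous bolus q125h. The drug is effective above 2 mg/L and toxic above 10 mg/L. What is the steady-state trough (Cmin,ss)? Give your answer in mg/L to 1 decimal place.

Over one 125-h interval, 125/35 ≈ 3.5714 half-lives elapse, leaving f ≈ 0.0841 of each dose.
Accumulation ratio R = 1/(1 − f) ≈ 1/0.9159 ≈ 1.0918.
Single-dose peak C₀ = D/Vd = 1181/276 ≈ 4.279 mg/L.
Cmax,ss = C₀/(1 − f) ≈ 4.279/0.9159 ≈ 4.672 mg/L.
One interval later, Cmin,ss = Cmax,ss·e^(−kτ) ≈ 4.672 × 0.0841 ≈ 0.393 mg/L.
Trough 0.4 mg/L vs MEC 2 mg/L: subtherapeutic.

0.4 mg/L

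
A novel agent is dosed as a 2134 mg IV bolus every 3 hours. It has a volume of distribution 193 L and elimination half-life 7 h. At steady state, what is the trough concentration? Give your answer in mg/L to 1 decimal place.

32.0 mg/L

Over one 3-h interval, 3/7 ≈ 0.42857 half-lives elapse, leaving f ≈ 0.7430 of each dose.
Accumulation ratio R = 1/(1 − f) ≈ 1/0.2570 ≈ 3.8911.
Single-dose peak C₀ = D/Vd = 2134/193 ≈ 11.057 mg/L.
Steady-state peak Cmax,ss = C₀·R ≈ 11.057 × 3.8911 ≈ 43.024 mg/L.
Steady-state trough Cmin,ss = Cmax,ss·f ≈ 43.024 × 0.7430 ≈ 31.967 mg/L.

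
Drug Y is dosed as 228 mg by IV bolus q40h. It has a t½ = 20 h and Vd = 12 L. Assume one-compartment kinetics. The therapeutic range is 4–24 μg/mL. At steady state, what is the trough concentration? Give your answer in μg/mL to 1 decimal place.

The dosing interval is 2 half-lives, so f = 2^(−2) = 0.25.
Accumulation ratio R = 1/(1 − f) = 1/0.75 = 4/3.
Single-dose peak C₀ = D/Vd = 228/12 = 19 μg/mL.
Steady-state peak Cmax,ss = C₀·R = 19 × 4/3 ≈ 25.333 μg/mL.
Steady-state trough Cmin,ss = Cmax,ss·f ≈ 25.333 × 0.25 ≈ 6.333 μg/mL.
Trough 6.3 μg/mL vs MEC 4 μg/mL: adequate.

6.3 μg/mL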